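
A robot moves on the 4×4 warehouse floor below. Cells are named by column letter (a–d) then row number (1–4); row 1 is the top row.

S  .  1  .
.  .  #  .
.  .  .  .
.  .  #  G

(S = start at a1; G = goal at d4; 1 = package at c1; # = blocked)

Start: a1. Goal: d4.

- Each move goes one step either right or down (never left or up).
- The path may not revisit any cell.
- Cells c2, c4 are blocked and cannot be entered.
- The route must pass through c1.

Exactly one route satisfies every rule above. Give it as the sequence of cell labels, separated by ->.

Moves only go right or down, so the column and row indices never decrease.
Route from a1: right 3 to d1, down 3 to d4 — 6 moves in all.
Check: all required cells visited.

a1 -> b1 -> c1 -> d1 -> d2 -> d3 -> d4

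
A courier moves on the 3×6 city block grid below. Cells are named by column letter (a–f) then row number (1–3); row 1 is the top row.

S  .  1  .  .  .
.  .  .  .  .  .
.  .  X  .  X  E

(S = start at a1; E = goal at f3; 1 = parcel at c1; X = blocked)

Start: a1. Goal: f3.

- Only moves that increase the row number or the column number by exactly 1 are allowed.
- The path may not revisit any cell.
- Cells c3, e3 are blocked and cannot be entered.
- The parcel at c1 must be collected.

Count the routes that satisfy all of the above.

4

A right/down-only route from a1 to f3 makes exactly 2 down-moves and 5 right-moves in some order.
With no other constraints that would be C(7,2) = 21 routes.
Split at c1 and multiply the segment counts (each segment already excludes blocked cells): a1→c1: 1; c1→f3: 4; product = 4.
That gives 4 routes.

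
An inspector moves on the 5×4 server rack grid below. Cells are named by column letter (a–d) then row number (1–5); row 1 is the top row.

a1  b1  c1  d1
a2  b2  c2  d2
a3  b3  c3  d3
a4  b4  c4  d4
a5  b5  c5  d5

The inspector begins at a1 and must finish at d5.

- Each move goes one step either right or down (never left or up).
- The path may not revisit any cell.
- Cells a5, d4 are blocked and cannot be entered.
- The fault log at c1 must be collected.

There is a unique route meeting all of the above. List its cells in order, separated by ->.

a1 -> b1 -> c1 -> c2 -> c3 -> c4 -> c5 -> d5

Moves only go right or down, so the column and row indices never decrease.
Route from a1: right 2 to c1, down 4 to c5, right 1 to d5 — 7 moves in all.
Check: all required cells visited.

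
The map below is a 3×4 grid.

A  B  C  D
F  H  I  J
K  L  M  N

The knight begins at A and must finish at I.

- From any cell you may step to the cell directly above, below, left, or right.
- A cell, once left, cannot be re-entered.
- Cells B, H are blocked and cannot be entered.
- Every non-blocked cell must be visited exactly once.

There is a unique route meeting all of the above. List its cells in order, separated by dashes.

Need to visit all 10 open cells exactly once, starting at A and ending at I.
Cell K has only two open neighbours (F and L), so the path must pass straight through it: one of those is the cell it's entered from and the other is where it exits.
Route from A: down 2 to K, right 3 to N, up 2 to D, left 1 to C, down 1 to I — 9 moves in all.
Check: all 10 open cells covered.

A - F - K - L - M - N - J - D - C - I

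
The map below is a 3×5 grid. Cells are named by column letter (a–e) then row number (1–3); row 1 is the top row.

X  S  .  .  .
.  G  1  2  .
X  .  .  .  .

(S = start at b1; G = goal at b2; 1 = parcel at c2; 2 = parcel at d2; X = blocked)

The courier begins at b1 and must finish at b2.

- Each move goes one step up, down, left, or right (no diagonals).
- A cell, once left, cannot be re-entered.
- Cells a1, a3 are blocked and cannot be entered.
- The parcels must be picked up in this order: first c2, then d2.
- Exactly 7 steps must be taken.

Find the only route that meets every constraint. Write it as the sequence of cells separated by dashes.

b1 - c1 - c2 - d2 - d3 - c3 - b3 - b2

The waypoints must appear in the order c2, d2, with no cell reused.
Route from b1: right 1 to c1, down 1 to c2, right 1 to d2, down 1 to d3, left 2 to b3, up 1 to b2 — 7 moves in all.
Check: order respected (1 at step 2, 2 at step 3); 7 moves as required.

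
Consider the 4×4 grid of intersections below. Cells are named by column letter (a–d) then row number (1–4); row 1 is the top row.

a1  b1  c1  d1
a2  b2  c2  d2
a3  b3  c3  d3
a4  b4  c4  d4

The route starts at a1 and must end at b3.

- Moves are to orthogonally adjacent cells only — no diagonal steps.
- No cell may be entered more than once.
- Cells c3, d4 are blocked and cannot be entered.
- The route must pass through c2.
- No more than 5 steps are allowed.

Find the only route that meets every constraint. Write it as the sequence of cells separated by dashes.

a1 - b1 - c1 - c2 - b2 - b3

The 5-move cap with required stops at c2 leaves no slack for detours.
Route from a1: 2× right (reaching c1), down to c2, left to b2, down to b3 — 5 moves in all.
Check: all required cells visited; 5 ≤ 5 moves.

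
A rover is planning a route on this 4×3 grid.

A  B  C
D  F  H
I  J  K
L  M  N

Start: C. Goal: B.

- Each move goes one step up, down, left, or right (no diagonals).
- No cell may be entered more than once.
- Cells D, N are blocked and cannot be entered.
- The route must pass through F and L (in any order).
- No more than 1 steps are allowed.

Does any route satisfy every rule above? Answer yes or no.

no

Even ignoring the no-revisit rule, getting from C to B, taking the cheapest ordering C → L → F → B needs at least 5 + 3 + 1 = 9 moves (Manhattan distance per leg), which exceeds the 1-move limit.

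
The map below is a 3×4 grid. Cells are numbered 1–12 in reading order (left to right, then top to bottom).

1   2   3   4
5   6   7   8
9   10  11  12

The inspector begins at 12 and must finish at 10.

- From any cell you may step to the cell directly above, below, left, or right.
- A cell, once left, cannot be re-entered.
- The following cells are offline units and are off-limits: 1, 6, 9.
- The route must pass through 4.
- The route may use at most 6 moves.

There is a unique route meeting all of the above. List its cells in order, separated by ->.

Any route must reach 4 and still end at 10 within 6 moves, so the order of the required stops is forced.
Route from 12: 2× up (reaching 4), left to 3, 2× down (reaching 11), left to 10 — 6 moves in all.
Check: all required cells visited; 6 ≤ 6 moves.

12 -> 8 -> 4 -> 3 -> 7 -> 11 -> 10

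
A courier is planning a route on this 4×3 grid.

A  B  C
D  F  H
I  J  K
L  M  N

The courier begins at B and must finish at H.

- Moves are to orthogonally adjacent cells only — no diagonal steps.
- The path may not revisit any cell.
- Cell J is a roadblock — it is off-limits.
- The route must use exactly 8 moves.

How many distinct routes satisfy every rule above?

Need simple routes of exactly 8 moves from B to H (Manhattan distance 2, so 3 moves are spent on a detour and 3 undoing it).
Enumerating: B F D I L M N K H | B A D I L M N K H.
That gives 2 routes.

2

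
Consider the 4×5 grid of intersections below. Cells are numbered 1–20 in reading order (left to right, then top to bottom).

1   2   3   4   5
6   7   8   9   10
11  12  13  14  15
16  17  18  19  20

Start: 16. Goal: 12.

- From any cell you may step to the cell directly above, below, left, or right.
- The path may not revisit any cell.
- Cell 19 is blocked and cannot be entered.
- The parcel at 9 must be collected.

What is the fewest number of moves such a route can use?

Any route passes through 9 somewhere between 16 and 12. Summing Manhattan distances along the two legs (16 → 9 → 12) gives a lower bound of 5 + 3 = 8 moves.
A route of 8 moves achieves this: 16 → 11 → 6 → 7 → 8 → 9 → 14 → 13 → 12.
Since 8 matches the lower bound, it is optimal.

8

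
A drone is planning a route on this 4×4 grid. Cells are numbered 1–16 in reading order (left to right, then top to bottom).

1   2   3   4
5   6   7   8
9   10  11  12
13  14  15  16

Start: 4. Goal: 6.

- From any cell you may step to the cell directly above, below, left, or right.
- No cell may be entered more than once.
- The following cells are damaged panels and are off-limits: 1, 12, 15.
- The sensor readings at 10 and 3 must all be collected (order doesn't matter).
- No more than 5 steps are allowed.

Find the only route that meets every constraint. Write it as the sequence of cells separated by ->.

4 -> 3 -> 7 -> 11 -> 10 -> 6

The budget equals the shortest possible length, so every move has to be on a shortest route through the required cells.
Route from 4: left 1 to 3, down 2 to 11, left 1 to 10, up 1 to 6 — 5 moves in all.
Check: all required cells visited; 5 ≤ 5 moves.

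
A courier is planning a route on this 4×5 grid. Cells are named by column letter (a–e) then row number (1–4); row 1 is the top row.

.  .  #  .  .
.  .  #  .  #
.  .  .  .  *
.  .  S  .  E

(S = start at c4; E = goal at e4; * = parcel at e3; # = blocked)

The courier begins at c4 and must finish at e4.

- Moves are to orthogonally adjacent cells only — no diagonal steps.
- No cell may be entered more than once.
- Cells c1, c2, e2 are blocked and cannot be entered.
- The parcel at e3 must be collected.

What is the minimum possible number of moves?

Any route passes through e3 somewhere between c4 and e4. Summing Manhattan distances along the two legs (c4 → e3 → e4) gives a lower bound of 3 + 1 = 4 moves.
A route of 4 moves achieves this: c4 → c3 → d3 → e3 → e4.
Since 4 matches the lower bound, it is optimal.

4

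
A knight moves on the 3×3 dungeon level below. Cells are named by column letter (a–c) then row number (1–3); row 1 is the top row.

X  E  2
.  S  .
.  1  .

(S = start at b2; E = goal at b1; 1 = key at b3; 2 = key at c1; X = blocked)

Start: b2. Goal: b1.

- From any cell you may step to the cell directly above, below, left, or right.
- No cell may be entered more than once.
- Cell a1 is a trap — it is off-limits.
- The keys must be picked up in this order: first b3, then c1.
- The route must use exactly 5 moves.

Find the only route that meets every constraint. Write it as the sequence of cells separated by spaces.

b2 b3 c3 c2 c1 b1

The waypoints must appear in the order b3, c1, with no cell reused.
Route from b2: down 1 to b3, right 1 to c3, up 2 to c1, left 1 to b1 — 5 moves in all.
Check: order respected (1 at step 1, 2 at step 4); 5 moves as required.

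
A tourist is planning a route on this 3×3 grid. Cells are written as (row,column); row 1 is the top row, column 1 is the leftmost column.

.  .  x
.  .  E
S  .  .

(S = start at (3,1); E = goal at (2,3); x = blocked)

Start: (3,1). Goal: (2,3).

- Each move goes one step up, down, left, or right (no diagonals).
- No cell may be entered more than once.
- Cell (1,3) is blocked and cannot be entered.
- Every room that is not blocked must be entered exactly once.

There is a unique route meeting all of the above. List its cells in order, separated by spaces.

Need to visit all 8 open cells exactly once, starting at (3,1) and ending at (2,3).
Cell (3,3) has only two open neighbours ((2,3) and (3,2)), so the path must pass straight through it: one of those is the cell it's entered from and the other is where it exits.
Route from (3,1): 2× up (reaching (1,1)), right to (1,2), 2× down (reaching (3,2)), right to (3,3), up to (2,3) — 7 moves in all.
Check: all 8 open cells covered.

(3,1) (2,1) (1,1) (1,2) (2,2) (3,2) (3,3) (2,3)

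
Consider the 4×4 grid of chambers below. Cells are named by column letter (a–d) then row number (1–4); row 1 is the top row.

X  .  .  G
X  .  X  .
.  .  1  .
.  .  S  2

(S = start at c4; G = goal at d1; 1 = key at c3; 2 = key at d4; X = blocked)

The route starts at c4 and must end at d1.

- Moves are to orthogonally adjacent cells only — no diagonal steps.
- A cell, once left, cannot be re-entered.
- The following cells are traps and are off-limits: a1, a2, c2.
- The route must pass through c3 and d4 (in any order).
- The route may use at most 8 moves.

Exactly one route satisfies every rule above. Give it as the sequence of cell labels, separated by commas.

c4, d4, d3, c3, b3, b2, b1, c1, d1

The 8-move cap with required stops at c3, d4 leaves no slack for detours.
Route from c4: right 1 to d4, up 1 to d3, left 2 to b3, up 2 to b1, right 2 to d1 — 8 moves in all.
Check: all required cells visited; 8 ≤ 8 moves.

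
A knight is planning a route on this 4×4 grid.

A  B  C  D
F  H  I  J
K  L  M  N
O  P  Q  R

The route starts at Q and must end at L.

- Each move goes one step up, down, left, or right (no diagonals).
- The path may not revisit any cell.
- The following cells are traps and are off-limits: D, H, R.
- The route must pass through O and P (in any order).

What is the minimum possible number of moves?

4

Any route passes through O and P in some order between Q and L. Summing Manhattan distances along each leg and taking the cheapest ordering (Q → P → O → L) gives a lower bound of 1 + 1 + 2 = 4 moves.
A route of 4 moves achieves this: Q → P → O → K → L.
Since 4 matches the lower bound, it is optimal.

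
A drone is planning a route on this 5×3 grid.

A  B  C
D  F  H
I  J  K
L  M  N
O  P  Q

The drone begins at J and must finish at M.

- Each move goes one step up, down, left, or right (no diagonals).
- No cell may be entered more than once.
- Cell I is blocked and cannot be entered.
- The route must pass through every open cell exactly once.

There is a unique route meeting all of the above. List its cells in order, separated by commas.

Need to visit all 14 open cells exactly once, starting at J and ending at M.
Cell O has only two open neighbours (L and P), so the path must pass straight through it: one of those is the cell it's entered from and the other is where it exits.
Route from J: up 1 to F, left 1 to D, up 1 to A, right 2 to C, down 4 to Q, left 2 to O, up 1 to L, right 1 to M — 13 moves in all.
Check: all 14 open cells covered.

J, F, D, A, B, C, H, K, N, Q, P, O, L, M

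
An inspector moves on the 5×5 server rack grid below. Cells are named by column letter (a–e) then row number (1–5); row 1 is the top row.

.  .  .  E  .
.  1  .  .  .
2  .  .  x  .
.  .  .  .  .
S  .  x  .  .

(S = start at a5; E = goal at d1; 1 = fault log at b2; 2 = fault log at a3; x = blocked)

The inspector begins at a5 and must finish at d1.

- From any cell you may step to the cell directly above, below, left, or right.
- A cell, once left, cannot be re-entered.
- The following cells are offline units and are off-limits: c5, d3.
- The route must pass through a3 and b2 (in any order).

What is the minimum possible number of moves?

Any route passes through a3 and b2 in some order between a5 and d1. Summing Manhattan distances along each leg and taking the cheapest ordering (a5 → a3 → b2 → d1) gives a lower bound of 2 + 2 + 3 = 7 moves.
A route of 7 moves achieves this: a5 → a4 → a3 → a2 → b2 → b1 → c1 → d1.
Since 7 matches the lower bound, it is optimal.

7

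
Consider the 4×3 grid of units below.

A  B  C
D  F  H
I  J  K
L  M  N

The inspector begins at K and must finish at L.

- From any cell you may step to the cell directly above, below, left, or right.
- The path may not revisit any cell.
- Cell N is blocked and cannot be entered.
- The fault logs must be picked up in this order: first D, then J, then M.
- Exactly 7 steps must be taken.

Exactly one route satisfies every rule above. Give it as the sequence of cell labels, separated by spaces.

The waypoints must appear in the order D, J, M, with no cell reused.
Route from K: up 1 to H, left 2 to D, down 1 to I, right 1 to J, down 1 to M, left 1 to L — 7 moves in all.
Check: order respected (D at step 3, J at step 5, M at step 6); 7 moves as required.

K H F D I J M L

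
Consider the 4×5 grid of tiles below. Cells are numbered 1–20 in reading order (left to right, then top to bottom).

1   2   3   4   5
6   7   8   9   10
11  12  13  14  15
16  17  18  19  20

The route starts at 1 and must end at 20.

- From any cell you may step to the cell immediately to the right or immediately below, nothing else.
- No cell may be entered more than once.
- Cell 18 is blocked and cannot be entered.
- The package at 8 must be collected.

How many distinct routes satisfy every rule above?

A right/down-only route from 1 to 20 makes exactly 3 down-moves and 4 right-moves in some order.
With no other constraints that would be C(7,3) = 35 routes.
Split at 8 and multiply the segment counts (each segment already excludes blocked cells): 1→8: 3; 8→20: 5; product = 15.
That gives 15 routes.

15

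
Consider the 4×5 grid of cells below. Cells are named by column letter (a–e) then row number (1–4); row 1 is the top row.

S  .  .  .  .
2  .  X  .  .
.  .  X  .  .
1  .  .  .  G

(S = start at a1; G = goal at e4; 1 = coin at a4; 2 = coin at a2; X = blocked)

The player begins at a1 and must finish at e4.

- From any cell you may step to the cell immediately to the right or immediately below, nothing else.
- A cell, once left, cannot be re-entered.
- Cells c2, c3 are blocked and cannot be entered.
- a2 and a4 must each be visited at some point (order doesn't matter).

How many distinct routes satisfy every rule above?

1

A right/down-only route from a1 to e4 makes exactly 3 down-moves and 4 right-moves in some order.
With no other constraints that would be C(7,3) = 35 routes.
A monotone route can only reach the required cells in the order a2, a4, so split there and multiply the segment counts (each segment already excludes blocked cells): a1→a2: 1; a2→a4: 1; a4→e4: 1; product = 1.
That gives 1 route.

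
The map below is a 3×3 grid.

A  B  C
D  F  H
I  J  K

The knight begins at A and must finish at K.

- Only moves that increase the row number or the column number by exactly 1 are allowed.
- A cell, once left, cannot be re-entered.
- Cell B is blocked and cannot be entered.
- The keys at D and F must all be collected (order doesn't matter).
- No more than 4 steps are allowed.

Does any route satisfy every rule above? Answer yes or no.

One route that works: A → D → F → J → K.

yes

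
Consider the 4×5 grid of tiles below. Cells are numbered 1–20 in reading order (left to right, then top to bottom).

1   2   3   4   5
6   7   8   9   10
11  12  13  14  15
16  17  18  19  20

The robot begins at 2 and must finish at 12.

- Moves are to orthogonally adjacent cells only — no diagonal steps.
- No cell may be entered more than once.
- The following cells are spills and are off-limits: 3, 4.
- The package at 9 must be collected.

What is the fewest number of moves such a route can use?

6

Any route passes through 9 somewhere between 2 and 12. Summing Manhattan distances along the two legs (2 → 9 → 12) gives a lower bound of 3 + 3 = 6 moves.
A route of 6 moves achieves this: 2 → 7 → 8 → 9 → 14 → 13 → 12.
Since 6 matches the lower bound, it is optimal.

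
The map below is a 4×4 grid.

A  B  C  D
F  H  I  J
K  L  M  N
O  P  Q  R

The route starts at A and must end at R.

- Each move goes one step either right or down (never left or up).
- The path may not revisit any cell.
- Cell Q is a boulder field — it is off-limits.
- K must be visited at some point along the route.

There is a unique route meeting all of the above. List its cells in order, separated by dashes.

Moves only go right or down, so the column and row indices never decrease.
Route from A: down 2 to K, right 3 to N, down 1 to R — 6 moves in all.
Check: all required cells visited.

A - F - K - L - M - N - R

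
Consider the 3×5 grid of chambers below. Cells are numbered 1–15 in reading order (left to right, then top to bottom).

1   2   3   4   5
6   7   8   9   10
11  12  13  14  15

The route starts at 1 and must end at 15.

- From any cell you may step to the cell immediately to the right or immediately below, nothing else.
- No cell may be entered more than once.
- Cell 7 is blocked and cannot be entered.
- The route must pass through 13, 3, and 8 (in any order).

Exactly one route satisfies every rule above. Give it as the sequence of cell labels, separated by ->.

1 -> 2 -> 3 -> 8 -> 13 -> 14 -> 15

Moves only go right or down, so the column and row indices never decrease.
Route from 1: right 2 to 3, down 2 to 13, right 2 to 15 — 6 moves in all.
Check: all required cells visited.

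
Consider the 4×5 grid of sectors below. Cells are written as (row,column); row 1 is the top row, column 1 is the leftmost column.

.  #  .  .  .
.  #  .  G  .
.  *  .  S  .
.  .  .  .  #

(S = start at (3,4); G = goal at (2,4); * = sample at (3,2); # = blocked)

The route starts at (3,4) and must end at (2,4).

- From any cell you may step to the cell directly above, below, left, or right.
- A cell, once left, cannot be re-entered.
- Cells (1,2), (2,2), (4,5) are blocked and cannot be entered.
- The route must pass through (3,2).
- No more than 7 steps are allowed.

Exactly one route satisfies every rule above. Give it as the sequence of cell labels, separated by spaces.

The 7-move cap with required stops at (3,2) leaves no slack for detours.
Route from (3,4): down 1 to (4,4), left 2 to (4,2), up 1 to (3,2), right 1 to (3,3), up 1 to (2,3), right 1 to (2,4) — 7 moves in all.
Check: all required cells visited; 7 ≤ 7 moves.

(3,4) (4,4) (4,3) (4,2) (3,2) (3,3) (2,3) (2,4)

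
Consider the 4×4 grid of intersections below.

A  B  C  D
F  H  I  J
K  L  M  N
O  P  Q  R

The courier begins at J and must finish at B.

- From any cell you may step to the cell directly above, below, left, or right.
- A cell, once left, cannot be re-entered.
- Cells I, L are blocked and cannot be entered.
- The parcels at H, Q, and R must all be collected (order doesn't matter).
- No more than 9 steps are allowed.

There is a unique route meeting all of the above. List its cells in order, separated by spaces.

The budget equals the shortest possible length, so every move has to be on a shortest route through the required cells.
Route from J: 2× down (reaching R), 3× left (reaching O), 2× up (reaching F), right to H, up to B — 9 moves in all.
Check: all required cells visited; 9 ≤ 9 moves.

J N R Q P O K F H B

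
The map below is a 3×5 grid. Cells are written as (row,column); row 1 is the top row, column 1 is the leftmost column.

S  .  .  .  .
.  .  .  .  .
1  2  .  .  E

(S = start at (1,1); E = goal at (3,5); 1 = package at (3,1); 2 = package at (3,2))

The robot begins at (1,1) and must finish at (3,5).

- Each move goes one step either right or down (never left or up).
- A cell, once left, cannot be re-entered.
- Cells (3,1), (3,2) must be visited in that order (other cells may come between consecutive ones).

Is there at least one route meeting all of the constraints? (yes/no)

yes

One route that works: (1,1) → (2,1) → (3,1) → (3,2) → (3,3) → (3,4) → (3,5).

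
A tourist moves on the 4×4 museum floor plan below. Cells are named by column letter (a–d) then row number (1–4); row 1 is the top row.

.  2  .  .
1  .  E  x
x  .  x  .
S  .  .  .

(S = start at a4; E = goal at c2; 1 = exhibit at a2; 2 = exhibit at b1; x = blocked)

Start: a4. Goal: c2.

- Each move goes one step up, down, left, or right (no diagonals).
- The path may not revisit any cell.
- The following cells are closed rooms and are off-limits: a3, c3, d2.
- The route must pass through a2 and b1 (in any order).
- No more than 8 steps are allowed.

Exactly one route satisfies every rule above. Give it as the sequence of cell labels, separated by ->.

The 8-move cap with required stops at a2, b1 leaves no slack for detours.
Route from a4: right to b4, 2× up (reaching b2), left to a2, up to a1, 2× right (reaching c1), down to c2 — 8 moves in all.
Check: all required cells visited; 8 ≤ 8 moves.

a4 -> b4 -> b3 -> b2 -> a2 -> a1 -> b1 -> c1 -> c2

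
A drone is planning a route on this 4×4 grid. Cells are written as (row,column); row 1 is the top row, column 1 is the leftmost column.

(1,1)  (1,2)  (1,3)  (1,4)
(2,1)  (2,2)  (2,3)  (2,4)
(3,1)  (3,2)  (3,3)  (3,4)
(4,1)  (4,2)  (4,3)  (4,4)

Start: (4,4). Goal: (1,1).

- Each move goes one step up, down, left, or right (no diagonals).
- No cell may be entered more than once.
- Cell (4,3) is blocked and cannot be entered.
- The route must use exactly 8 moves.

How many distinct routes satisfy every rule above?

Need simple routes of exactly 8 moves from (4,4) to (1,1) (Manhattan distance 6, so 1 moves are spent on a detour and 1 undoing it).
Branch systematically from the start, pruning whenever the remaining move budget drops below the Manhattan distance to (1,1) or differs from it in parity. Every completion starts via (3,4): 14.
That gives 14 routes.

14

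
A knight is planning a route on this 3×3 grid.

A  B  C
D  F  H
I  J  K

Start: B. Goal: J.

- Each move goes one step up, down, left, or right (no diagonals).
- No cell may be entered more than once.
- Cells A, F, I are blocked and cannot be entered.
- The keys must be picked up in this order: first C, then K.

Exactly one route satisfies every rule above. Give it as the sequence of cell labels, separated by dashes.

B - C - H - K - J

The waypoints must appear in the order C, K, with no cell reused.
Route from B: right 1 to C, down 2 to K, left 1 to J — 4 moves in all.
Check: order respected (C at step 1, K at step 3).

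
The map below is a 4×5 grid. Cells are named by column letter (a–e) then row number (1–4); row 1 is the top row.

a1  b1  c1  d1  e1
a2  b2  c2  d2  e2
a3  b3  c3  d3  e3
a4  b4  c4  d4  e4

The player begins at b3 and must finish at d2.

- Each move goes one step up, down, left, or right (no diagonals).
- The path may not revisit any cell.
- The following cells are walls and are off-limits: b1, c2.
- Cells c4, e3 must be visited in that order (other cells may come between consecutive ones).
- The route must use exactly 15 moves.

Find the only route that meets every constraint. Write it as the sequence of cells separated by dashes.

b3 - b2 - a2 - a3 - a4 - b4 - c4 - c3 - d3 - d4 - e4 - e3 - e2 - e1 - d1 - d2

The waypoints must appear in the order c4, e3, with no cell reused.
Route from b3: up 1 to b2, left 1 to a2, down 2 to a4, right 2 to c4, up 1 to c3, right 1 to d3, down 1 to d4, right 1 to e4, up 3 to e1, left 1 to d1, down 1 to d2 — 15 moves in all.
Check: order respected (c4 at step 6, e3 at step 11); 15 moves as required.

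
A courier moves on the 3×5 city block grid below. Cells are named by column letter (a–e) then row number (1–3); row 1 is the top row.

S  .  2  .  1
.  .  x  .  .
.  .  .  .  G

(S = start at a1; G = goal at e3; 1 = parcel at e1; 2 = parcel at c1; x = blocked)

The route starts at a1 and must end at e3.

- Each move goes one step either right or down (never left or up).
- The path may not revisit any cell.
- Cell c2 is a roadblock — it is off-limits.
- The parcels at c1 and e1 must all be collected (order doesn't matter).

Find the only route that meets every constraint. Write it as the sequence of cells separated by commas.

a1, b1, c1, d1, e1, e2, e3

Moves only go right or down, so the column and row indices never decrease.
Route from a1: 4× right (reaching e1), 2× down (reaching e3) — 6 moves in all.
Check: all required cells visited.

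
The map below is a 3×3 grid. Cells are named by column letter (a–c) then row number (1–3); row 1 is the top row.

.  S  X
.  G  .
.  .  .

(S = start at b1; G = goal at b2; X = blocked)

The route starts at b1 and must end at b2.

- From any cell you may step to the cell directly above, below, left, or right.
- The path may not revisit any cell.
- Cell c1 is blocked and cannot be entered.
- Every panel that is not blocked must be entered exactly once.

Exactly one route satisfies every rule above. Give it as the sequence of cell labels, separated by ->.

Need to visit all 8 open cells exactly once, starting at b1 and ending at b2.
Cell c2 has only two open neighbours (c3 and b2), so the path must pass straight through it: one of those is the cell it's entered from and the other is where it exits.
Route from b1: left to a1, 2× down (reaching a3), 2× right (reaching c3), up to c2, left to b2 — 7 moves in all.
Check: all 8 open cells covered.

b1 -> a1 -> a2 -> a3 -> b3 -> c3 -> c2 -> b2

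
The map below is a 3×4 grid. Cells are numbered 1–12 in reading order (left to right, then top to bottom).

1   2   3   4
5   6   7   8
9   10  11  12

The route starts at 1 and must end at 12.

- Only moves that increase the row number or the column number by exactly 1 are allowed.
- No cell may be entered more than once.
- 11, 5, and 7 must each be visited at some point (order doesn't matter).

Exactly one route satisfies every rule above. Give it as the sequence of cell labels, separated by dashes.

1 - 5 - 6 - 7 - 11 - 12

Moves only go right or down, so the column and row indices never decrease.
Route from 1: down to 5, 2× right (reaching 7), down to 11, right to 12 — 5 moves in all.
Check: all required cells visited.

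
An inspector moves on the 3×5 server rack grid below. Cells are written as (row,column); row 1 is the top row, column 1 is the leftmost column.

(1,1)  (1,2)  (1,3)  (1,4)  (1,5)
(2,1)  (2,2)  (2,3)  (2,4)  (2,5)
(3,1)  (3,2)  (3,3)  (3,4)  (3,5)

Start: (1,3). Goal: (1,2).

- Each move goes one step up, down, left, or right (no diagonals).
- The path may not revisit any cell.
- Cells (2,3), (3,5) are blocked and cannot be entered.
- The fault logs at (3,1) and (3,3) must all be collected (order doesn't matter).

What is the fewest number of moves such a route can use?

Any route passes through (3,1) and (3,3) in some order between (1,3) and (1,2). Summing Manhattan distances along each leg and taking the cheapest ordering ((1,3) → (3,3) → (3,1) → (1,2)) gives a lower bound of 2 + 2 + 3 = 7 moves.
That bound ignores the blocked cells. Measuring each leg by the fewest moves that actually steer around them ((1,3)→(3,1): 4; (3,1)→(3,3): 2; (3,3)→(1,2): 3) raises the lower bound to 9.
A route of 9 moves exists: (1,3) → (1,4) → (2,4) → (3,4) → (3,3) → (3,2) → (3,1) → (2,1) → (1,1) → (1,2).
Since 9 matches that lower bound, it is optimal.

9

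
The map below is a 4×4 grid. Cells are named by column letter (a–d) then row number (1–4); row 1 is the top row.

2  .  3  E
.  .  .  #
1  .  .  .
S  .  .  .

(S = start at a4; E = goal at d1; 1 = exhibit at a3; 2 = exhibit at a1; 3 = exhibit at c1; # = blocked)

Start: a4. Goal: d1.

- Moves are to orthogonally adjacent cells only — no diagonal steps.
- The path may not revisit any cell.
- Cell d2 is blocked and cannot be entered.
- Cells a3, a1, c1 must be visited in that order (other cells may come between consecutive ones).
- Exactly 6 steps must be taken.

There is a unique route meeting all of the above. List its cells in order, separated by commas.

The waypoints must appear in the order a3, a1, c1, with no cell reused.
Route from a4: 3× up (reaching a1), 3× right (reaching d1) — 6 moves in all.
Check: order respected (1 at step 1, 2 at step 3, 3 at step 5); 6 moves as required.

a4, a3, a2, a1, b1, c1, d1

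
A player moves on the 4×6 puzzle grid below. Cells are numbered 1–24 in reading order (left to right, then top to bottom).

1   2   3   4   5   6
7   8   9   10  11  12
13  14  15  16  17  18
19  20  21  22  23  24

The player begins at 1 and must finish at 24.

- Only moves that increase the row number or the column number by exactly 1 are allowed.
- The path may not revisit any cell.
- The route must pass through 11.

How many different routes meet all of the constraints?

15

A right/down-only route from 1 to 24 makes exactly 3 down-moves and 5 right-moves in some order.
With no other constraints that would be C(8,3) = 56 routes.
Split at 11 and multiply the segment counts: 1→11: 5; 11→24: 3; product = 15.
That gives 15 routes.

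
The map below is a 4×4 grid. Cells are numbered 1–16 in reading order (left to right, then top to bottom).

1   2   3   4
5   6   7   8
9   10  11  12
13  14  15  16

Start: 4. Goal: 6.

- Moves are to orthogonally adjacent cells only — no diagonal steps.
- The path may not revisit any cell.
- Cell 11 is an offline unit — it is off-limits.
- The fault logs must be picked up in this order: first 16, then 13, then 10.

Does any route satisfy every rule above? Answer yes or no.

yes

One route that works: 4 → 8 → 12 → 16 → 15 → 14 → 13 → 9 → 10 → 6.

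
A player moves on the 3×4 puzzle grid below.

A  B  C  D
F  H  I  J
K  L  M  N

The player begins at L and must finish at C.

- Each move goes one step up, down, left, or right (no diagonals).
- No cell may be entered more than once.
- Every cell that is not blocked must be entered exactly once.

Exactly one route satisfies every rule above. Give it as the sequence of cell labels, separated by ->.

Need to visit all 12 open cells exactly once, starting at L and ending at C.
Cell K has only two open neighbours (F and L), so the path must pass straight through it: one of those is the cell it's entered from and the other is where it exits.
Route from L: left to K, 2× up (reaching A), right to B, down to H, right to I, down to M, right to N, 2× up (reaching D), left to C — 11 moves in all.
Check: all 12 open cells covered.

L -> K -> F -> A -> B -> H -> I -> M -> N -> J -> D -> C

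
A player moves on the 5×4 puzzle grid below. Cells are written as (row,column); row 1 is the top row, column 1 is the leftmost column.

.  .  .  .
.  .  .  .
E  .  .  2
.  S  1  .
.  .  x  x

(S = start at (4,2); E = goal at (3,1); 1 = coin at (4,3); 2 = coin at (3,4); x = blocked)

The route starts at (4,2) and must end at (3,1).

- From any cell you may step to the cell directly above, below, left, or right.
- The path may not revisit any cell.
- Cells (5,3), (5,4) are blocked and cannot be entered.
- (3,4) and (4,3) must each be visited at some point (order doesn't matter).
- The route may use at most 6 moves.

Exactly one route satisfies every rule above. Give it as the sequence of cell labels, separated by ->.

The 6-move cap with required stops at (3,4), (4,3) leaves no slack for detours.
Route from (4,2): right 2 to (4,4), up 1 to (3,4), left 3 to (3,1) — 6 moves in all.
Check: all required cells visited; 6 ≤ 6 moves.

(4,2) -> (4,3) -> (4,4) -> (3,4) -> (3,3) -> (3,2) -> (3,1)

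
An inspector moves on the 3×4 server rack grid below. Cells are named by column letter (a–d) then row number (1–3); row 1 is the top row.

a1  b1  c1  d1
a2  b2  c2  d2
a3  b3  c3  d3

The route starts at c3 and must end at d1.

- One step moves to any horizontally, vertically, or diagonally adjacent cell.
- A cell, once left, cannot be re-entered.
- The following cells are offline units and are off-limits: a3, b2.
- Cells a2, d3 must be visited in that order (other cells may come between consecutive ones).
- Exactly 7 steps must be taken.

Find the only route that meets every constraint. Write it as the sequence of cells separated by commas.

The waypoints must appear in the order a2, d3, with no cell reused.
Route from c3: left to b3, up-left to a2, up-right to b1, 2× down-right (reaching d3), 2× up (reaching d1) — 7 moves in all.
Check: order respected (a2 at step 2, d3 at step 5); 7 moves as required.

c3, b3, a2, b1, c2, d3, d2, d1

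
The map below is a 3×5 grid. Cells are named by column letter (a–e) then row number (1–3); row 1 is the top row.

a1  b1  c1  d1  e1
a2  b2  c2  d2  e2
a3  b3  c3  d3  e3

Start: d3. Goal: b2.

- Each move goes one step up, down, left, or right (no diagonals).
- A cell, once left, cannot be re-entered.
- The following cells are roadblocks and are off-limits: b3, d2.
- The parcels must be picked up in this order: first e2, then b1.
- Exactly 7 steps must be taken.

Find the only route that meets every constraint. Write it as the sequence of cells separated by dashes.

d3 - e3 - e2 - e1 - d1 - c1 - b1 - b2

The waypoints must appear in the order e2, b1, with no cell reused.
Route from d3: right 1 to e3, up 2 to e1, left 3 to b1, down 1 to b2 — 7 moves in all.
Check: order respected (e2 at step 2, b1 at step 6); 7 moves as required.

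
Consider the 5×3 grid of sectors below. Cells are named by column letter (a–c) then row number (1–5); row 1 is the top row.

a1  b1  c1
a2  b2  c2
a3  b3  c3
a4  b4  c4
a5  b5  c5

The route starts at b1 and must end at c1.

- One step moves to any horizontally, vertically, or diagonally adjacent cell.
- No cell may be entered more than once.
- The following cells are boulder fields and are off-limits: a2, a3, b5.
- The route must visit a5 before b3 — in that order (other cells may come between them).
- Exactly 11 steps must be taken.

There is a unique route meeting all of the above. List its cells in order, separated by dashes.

b1 - a1 - b2 - c3 - c4 - c5 - b4 - a5 - a4 - b3 - c2 - c1

The waypoints must appear in the order a5, b3, with no cell reused.
Route from b1: left to a1, 2× down-right (reaching c3), 2× down (reaching c5), up-left to b4, down-left to a5, up to a4, 2× up-right (reaching c2), up to c1 — 11 moves in all.
Check: order respected (a5 at step 7, b3 at step 9); 11 moves as required.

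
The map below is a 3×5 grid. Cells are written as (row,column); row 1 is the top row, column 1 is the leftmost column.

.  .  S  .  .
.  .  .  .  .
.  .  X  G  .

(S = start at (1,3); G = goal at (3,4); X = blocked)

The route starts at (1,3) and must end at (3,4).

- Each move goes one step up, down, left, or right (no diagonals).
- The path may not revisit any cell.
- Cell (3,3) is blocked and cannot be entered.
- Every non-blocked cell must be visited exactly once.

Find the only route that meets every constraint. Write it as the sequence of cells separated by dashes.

(1,3) - (1,2) - (1,1) - (2,1) - (3,1) - (3,2) - (2,2) - (2,3) - (2,4) - (1,4) - (1,5) - (2,5) - (3,5) - (3,4)

Need to visit all 14 open cells exactly once, starting at (1,3) and ending at (3,4).
Cell (3,5) has only two open neighbours ((2,5) and (3,4)), so the path must pass straight through it: one of those is the cell it's entered from and the other is where it exits.
Route from (1,3): 2× left (reaching (1,1)), 2× down (reaching (3,1)), right to (3,2), up to (2,2), 2× right (reaching (2,4)), up to (1,4), right to (1,5), 2× down (reaching (3,5)), left to (3,4) — 13 moves in all.
Check: all 14 open cells covered.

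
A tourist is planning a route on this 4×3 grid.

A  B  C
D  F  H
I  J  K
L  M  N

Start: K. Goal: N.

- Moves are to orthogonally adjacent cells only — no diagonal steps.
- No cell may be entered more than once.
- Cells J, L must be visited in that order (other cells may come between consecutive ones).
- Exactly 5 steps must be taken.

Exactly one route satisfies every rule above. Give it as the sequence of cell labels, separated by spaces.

The waypoints must appear in the order J, L, with no cell reused.
Route from K: left 2 to I, down 1 to L, right 2 to N — 5 moves in all.
Check: order respected (J at step 1, L at step 3); 5 moves as required.

K J I L M N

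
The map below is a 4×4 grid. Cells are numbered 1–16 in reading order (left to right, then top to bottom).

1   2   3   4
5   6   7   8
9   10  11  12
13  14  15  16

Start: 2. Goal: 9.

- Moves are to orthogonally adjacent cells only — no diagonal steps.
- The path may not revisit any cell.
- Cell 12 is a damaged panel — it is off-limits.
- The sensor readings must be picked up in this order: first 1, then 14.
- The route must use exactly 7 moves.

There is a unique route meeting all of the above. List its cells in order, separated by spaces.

2 1 5 6 10 14 13 9

The waypoints must appear in the order 1, 14, with no cell reused.
Route from 2: left to 1, down to 5, right to 6, 2× down (reaching 14), left to 13, up to 9 — 7 moves in all.
Check: order respected (1 at step 1, 14 at step 5); 7 moves as required.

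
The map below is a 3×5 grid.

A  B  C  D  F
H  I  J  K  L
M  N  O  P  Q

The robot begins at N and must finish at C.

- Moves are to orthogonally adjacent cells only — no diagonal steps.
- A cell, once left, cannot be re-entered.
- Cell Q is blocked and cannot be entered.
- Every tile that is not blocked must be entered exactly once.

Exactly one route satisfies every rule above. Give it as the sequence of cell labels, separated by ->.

N -> M -> H -> A -> B -> I -> J -> O -> P -> K -> L -> F -> D -> C

Need to visit all 14 open cells exactly once, starting at N and ending at C.
Cell M has only two open neighbours (H and N), so the path must pass straight through it: one of those is the cell it's entered from and the other is where it exits.
Route from N: left 1 to M, up 2 to A, right 1 to B, down 1 to I, right 1 to J, down 1 to O, right 1 to P, up 1 to K, right 1 to L, up 1 to F, left 2 to C — 13 moves in all.
Check: all 14 open cells covered.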